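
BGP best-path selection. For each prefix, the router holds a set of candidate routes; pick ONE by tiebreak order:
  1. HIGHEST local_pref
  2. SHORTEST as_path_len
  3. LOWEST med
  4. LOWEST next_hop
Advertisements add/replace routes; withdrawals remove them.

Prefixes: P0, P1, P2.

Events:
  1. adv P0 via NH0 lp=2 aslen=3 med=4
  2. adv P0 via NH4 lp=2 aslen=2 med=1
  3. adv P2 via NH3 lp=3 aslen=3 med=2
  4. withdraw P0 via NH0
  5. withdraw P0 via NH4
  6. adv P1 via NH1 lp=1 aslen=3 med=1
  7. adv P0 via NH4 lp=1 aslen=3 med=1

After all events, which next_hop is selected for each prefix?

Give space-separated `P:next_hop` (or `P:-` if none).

Op 1: best P0=NH0 P1=- P2=-
Op 2: best P0=NH4 P1=- P2=-
Op 3: best P0=NH4 P1=- P2=NH3
Op 4: best P0=NH4 P1=- P2=NH3
Op 5: best P0=- P1=- P2=NH3
Op 6: best P0=- P1=NH1 P2=NH3
Op 7: best P0=NH4 P1=NH1 P2=NH3

Answer: P0:NH4 P1:NH1 P2:NH3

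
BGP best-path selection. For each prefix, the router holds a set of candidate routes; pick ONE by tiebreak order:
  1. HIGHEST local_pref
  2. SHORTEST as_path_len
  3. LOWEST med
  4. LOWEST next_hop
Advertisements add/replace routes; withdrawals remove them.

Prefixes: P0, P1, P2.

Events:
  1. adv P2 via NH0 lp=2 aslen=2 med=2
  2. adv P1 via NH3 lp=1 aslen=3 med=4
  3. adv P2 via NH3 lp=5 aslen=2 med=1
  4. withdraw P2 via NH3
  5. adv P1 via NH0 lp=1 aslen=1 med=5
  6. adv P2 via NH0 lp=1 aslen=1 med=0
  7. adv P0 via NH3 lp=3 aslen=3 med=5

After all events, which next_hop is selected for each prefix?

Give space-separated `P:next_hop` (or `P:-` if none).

Op 1: best P0=- P1=- P2=NH0
Op 2: best P0=- P1=NH3 P2=NH0
Op 3: best P0=- P1=NH3 P2=NH3
Op 4: best P0=- P1=NH3 P2=NH0
Op 5: best P0=- P1=NH0 P2=NH0
Op 6: best P0=- P1=NH0 P2=NH0
Op 7: best P0=NH3 P1=NH0 P2=NH0

Answer: P0:NH3 P1:NH0 P2:NH0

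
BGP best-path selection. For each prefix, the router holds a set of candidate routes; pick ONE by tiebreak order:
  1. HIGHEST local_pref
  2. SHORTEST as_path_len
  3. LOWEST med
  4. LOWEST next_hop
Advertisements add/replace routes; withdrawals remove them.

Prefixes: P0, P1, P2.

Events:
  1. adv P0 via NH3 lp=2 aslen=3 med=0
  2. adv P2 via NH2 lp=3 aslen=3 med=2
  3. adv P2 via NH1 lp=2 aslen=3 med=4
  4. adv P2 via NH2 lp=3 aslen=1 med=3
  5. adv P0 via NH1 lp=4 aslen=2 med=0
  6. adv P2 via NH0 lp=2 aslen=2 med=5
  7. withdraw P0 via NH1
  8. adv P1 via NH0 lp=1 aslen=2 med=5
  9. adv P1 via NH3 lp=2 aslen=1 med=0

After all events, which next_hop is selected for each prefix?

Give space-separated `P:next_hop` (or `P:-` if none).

Op 1: best P0=NH3 P1=- P2=-
Op 2: best P0=NH3 P1=- P2=NH2
Op 3: best P0=NH3 P1=- P2=NH2
Op 4: best P0=NH3 P1=- P2=NH2
Op 5: best P0=NH1 P1=- P2=NH2
Op 6: best P0=NH1 P1=- P2=NH2
Op 7: best P0=NH3 P1=- P2=NH2
Op 8: best P0=NH3 P1=NH0 P2=NH2
Op 9: best P0=NH3 P1=NH3 P2=NH2

Answer: P0:NH3 P1:NH3 P2:NH2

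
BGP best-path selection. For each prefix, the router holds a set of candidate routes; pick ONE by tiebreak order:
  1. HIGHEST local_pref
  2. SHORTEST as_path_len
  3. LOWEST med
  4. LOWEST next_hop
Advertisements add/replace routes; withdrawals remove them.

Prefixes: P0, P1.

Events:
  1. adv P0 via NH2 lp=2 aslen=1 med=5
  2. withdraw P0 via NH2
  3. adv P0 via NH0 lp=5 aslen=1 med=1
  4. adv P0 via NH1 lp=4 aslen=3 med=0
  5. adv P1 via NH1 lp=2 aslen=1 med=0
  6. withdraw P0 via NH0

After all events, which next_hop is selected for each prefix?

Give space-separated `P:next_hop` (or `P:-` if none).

Op 1: best P0=NH2 P1=-
Op 2: best P0=- P1=-
Op 3: best P0=NH0 P1=-
Op 4: best P0=NH0 P1=-
Op 5: best P0=NH0 P1=NH1
Op 6: best P0=NH1 P1=NH1

Answer: P0:NH1 P1:NH1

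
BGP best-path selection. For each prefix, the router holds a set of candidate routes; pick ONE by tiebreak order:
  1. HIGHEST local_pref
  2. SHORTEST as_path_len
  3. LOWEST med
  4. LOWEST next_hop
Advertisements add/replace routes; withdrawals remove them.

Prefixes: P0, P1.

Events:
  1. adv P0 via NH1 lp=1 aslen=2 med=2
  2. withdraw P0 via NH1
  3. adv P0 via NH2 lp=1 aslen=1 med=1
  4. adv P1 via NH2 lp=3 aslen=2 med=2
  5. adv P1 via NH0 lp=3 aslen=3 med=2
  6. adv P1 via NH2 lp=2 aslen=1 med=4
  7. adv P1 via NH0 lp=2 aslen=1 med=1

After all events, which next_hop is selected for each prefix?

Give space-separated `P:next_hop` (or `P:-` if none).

Op 1: best P0=NH1 P1=-
Op 2: best P0=- P1=-
Op 3: best P0=NH2 P1=-
Op 4: best P0=NH2 P1=NH2
Op 5: best P0=NH2 P1=NH2
Op 6: best P0=NH2 P1=NH0
Op 7: best P0=NH2 P1=NH0

Answer: P0:NH2 P1:NH0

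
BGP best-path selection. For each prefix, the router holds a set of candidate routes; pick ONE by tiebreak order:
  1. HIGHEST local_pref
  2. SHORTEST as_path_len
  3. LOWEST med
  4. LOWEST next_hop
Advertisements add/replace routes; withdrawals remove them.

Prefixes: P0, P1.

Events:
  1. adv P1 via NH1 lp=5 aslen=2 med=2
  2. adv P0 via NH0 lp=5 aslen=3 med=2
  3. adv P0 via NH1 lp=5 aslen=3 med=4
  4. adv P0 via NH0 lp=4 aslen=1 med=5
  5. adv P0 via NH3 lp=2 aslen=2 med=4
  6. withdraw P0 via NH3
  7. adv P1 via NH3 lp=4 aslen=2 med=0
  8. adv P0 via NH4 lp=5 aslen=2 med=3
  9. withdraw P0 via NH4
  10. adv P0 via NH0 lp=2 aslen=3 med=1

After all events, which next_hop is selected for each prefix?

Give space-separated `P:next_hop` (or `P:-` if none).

Answer: P0:NH1 P1:NH1

Derivation:
Op 1: best P0=- P1=NH1
Op 2: best P0=NH0 P1=NH1
Op 3: best P0=NH0 P1=NH1
Op 4: best P0=NH1 P1=NH1
Op 5: best P0=NH1 P1=NH1
Op 6: best P0=NH1 P1=NH1
Op 7: best P0=NH1 P1=NH1
Op 8: best P0=NH4 P1=NH1
Op 9: best P0=NH1 P1=NH1
Op 10: best P0=NH1 P1=NH1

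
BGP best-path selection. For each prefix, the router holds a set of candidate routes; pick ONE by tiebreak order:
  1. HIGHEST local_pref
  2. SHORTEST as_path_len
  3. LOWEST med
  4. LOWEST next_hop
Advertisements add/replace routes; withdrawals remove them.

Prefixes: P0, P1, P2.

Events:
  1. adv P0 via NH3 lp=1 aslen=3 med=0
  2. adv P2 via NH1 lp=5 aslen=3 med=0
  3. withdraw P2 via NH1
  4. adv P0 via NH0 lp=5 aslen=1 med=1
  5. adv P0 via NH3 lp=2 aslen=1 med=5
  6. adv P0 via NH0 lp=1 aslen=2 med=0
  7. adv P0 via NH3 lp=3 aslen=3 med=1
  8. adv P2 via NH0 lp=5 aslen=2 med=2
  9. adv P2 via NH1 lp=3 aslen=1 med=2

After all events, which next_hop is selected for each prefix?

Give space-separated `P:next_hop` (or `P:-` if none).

Answer: P0:NH3 P1:- P2:NH0

Derivation:
Op 1: best P0=NH3 P1=- P2=-
Op 2: best P0=NH3 P1=- P2=NH1
Op 3: best P0=NH3 P1=- P2=-
Op 4: best P0=NH0 P1=- P2=-
Op 5: best P0=NH0 P1=- P2=-
Op 6: best P0=NH3 P1=- P2=-
Op 7: best P0=NH3 P1=- P2=-
Op 8: best P0=NH3 P1=- P2=NH0
Op 9: best P0=NH3 P1=- P2=NH0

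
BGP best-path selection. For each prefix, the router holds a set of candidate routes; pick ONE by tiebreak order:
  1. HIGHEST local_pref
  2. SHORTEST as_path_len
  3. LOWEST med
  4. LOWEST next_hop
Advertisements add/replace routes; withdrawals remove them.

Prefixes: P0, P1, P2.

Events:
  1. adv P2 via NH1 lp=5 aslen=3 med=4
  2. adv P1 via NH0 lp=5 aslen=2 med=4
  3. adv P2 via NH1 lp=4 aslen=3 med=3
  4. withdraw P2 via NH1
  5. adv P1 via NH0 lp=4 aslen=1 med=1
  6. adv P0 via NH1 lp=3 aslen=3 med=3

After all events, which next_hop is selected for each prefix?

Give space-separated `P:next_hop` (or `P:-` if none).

Answer: P0:NH1 P1:NH0 P2:-

Derivation:
Op 1: best P0=- P1=- P2=NH1
Op 2: best P0=- P1=NH0 P2=NH1
Op 3: best P0=- P1=NH0 P2=NH1
Op 4: best P0=- P1=NH0 P2=-
Op 5: best P0=- P1=NH0 P2=-
Op 6: best P0=NH1 P1=NH0 P2=-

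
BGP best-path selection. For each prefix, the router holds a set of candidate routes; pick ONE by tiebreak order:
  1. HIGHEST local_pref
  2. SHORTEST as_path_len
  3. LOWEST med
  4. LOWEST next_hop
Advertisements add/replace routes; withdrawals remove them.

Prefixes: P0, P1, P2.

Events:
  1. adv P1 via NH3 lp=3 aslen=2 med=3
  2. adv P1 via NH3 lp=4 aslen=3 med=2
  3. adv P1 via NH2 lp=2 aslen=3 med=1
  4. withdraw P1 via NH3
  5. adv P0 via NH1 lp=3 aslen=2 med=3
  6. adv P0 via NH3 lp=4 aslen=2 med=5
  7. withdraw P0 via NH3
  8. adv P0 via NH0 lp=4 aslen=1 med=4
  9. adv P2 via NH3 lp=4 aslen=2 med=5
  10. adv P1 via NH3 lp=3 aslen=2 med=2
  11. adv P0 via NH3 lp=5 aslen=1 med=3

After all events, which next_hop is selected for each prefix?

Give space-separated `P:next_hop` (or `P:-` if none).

Answer: P0:NH3 P1:NH3 P2:NH3

Derivation:
Op 1: best P0=- P1=NH3 P2=-
Op 2: best P0=- P1=NH3 P2=-
Op 3: best P0=- P1=NH3 P2=-
Op 4: best P0=- P1=NH2 P2=-
Op 5: best P0=NH1 P1=NH2 P2=-
Op 6: best P0=NH3 P1=NH2 P2=-
Op 7: best P0=NH1 P1=NH2 P2=-
Op 8: best P0=NH0 P1=NH2 P2=-
Op 9: best P0=NH0 P1=NH2 P2=NH3
Op 10: best P0=NH0 P1=NH3 P2=NH3
Op 11: best P0=NH3 P1=NH3 P2=NH3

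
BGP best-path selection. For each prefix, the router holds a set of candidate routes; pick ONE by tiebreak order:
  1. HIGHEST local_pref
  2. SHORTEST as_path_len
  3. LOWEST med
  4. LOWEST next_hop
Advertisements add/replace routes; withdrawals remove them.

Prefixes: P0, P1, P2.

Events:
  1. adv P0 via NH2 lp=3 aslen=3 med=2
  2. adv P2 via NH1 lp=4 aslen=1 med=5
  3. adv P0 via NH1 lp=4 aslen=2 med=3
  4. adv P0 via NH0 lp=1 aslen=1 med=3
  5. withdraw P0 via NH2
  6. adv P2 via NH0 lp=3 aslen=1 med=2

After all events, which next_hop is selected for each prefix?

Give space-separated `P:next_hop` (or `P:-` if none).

Answer: P0:NH1 P1:- P2:NH1

Derivation:
Op 1: best P0=NH2 P1=- P2=-
Op 2: best P0=NH2 P1=- P2=NH1
Op 3: best P0=NH1 P1=- P2=NH1
Op 4: best P0=NH1 P1=- P2=NH1
Op 5: best P0=NH1 P1=- P2=NH1
Op 6: best P0=NH1 P1=- P2=NH1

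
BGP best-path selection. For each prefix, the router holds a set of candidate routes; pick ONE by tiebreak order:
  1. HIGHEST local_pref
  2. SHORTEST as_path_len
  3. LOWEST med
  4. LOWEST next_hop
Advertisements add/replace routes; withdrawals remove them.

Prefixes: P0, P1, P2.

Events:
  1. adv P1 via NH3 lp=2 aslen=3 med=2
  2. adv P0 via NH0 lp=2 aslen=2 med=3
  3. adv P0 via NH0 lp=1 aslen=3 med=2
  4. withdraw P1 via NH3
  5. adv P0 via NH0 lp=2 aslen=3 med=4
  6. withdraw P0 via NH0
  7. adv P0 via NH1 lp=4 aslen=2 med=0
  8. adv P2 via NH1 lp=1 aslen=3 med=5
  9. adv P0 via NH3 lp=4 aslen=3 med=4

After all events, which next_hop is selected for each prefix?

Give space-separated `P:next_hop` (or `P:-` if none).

Op 1: best P0=- P1=NH3 P2=-
Op 2: best P0=NH0 P1=NH3 P2=-
Op 3: best P0=NH0 P1=NH3 P2=-
Op 4: best P0=NH0 P1=- P2=-
Op 5: best P0=NH0 P1=- P2=-
Op 6: best P0=- P1=- P2=-
Op 7: best P0=NH1 P1=- P2=-
Op 8: best P0=NH1 P1=- P2=NH1
Op 9: best P0=NH1 P1=- P2=NH1

Answer: P0:NH1 P1:- P2:NH1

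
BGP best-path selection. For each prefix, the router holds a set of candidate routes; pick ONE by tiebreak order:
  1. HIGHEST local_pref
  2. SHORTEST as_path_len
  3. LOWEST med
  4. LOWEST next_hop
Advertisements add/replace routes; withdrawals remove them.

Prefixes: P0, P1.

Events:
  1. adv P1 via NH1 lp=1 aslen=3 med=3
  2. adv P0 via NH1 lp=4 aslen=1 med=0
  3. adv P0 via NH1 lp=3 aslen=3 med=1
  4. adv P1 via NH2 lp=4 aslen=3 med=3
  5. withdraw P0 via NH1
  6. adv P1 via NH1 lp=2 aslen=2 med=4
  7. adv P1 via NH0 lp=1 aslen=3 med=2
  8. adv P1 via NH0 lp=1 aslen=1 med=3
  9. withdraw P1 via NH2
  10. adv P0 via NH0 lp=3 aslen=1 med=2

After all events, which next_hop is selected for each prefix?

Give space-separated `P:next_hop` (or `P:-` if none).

Op 1: best P0=- P1=NH1
Op 2: best P0=NH1 P1=NH1
Op 3: best P0=NH1 P1=NH1
Op 4: best P0=NH1 P1=NH2
Op 5: best P0=- P1=NH2
Op 6: best P0=- P1=NH2
Op 7: best P0=- P1=NH2
Op 8: best P0=- P1=NH2
Op 9: best P0=- P1=NH1
Op 10: best P0=NH0 P1=NH1

Answer: P0:NH0 P1:NH1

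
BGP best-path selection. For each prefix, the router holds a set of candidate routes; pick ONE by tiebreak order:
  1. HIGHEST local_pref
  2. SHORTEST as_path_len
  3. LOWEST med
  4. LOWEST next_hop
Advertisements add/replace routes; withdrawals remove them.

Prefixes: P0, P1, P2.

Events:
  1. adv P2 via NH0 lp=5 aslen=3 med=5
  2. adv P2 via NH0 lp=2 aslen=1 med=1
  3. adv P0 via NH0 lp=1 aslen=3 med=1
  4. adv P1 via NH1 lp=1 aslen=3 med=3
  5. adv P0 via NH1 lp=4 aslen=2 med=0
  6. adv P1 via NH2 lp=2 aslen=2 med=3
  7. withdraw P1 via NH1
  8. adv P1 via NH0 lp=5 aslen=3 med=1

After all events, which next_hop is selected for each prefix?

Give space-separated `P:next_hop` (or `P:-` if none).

Op 1: best P0=- P1=- P2=NH0
Op 2: best P0=- P1=- P2=NH0
Op 3: best P0=NH0 P1=- P2=NH0
Op 4: best P0=NH0 P1=NH1 P2=NH0
Op 5: best P0=NH1 P1=NH1 P2=NH0
Op 6: best P0=NH1 P1=NH2 P2=NH0
Op 7: best P0=NH1 P1=NH2 P2=NH0
Op 8: best P0=NH1 P1=NH0 P2=NH0

Answer: P0:NH1 P1:NH0 P2:NH0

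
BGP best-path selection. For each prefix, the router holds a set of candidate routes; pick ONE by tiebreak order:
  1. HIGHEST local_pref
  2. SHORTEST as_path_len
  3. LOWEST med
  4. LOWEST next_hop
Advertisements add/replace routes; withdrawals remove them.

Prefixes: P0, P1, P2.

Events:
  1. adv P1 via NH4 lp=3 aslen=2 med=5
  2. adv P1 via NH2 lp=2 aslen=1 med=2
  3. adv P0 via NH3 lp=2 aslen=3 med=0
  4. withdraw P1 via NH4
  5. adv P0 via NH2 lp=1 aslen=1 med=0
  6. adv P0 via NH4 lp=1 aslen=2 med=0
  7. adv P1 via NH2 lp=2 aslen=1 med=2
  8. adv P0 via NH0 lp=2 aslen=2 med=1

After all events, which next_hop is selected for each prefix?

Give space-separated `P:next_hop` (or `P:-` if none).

Op 1: best P0=- P1=NH4 P2=-
Op 2: best P0=- P1=NH4 P2=-
Op 3: best P0=NH3 P1=NH4 P2=-
Op 4: best P0=NH3 P1=NH2 P2=-
Op 5: best P0=NH3 P1=NH2 P2=-
Op 6: best P0=NH3 P1=NH2 P2=-
Op 7: best P0=NH3 P1=NH2 P2=-
Op 8: best P0=NH0 P1=NH2 P2=-

Answer: P0:NH0 P1:NH2 P2:-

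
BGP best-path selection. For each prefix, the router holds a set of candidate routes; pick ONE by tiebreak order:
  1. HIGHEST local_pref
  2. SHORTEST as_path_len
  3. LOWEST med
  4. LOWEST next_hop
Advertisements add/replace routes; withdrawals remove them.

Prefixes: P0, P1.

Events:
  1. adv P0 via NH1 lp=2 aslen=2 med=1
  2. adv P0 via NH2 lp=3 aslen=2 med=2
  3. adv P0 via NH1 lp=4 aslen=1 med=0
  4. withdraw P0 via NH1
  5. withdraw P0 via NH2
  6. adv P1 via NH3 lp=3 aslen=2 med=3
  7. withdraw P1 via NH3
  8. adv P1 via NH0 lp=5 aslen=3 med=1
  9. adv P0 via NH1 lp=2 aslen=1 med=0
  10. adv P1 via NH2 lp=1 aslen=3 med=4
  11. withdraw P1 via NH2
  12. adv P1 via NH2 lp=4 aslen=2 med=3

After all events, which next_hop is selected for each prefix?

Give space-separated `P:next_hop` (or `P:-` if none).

Op 1: best P0=NH1 P1=-
Op 2: best P0=NH2 P1=-
Op 3: best P0=NH1 P1=-
Op 4: best P0=NH2 P1=-
Op 5: best P0=- P1=-
Op 6: best P0=- P1=NH3
Op 7: best P0=- P1=-
Op 8: best P0=- P1=NH0
Op 9: best P0=NH1 P1=NH0
Op 10: best P0=NH1 P1=NH0
Op 11: best P0=NH1 P1=NH0
Op 12: best P0=NH1 P1=NH0

Answer: P0:NH1 P1:NH0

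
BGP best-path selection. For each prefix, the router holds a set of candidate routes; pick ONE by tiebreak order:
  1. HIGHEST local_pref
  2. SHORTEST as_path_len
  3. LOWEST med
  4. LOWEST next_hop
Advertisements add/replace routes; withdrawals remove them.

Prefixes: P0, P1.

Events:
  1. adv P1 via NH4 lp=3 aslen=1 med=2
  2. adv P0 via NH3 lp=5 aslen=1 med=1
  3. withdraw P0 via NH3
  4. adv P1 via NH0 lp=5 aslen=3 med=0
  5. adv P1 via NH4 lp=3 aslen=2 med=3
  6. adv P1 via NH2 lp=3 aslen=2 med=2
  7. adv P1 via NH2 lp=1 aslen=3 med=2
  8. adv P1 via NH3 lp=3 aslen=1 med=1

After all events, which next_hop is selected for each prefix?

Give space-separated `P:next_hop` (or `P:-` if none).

Answer: P0:- P1:NH0

Derivation:
Op 1: best P0=- P1=NH4
Op 2: best P0=NH3 P1=NH4
Op 3: best P0=- P1=NH4
Op 4: best P0=- P1=NH0
Op 5: best P0=- P1=NH0
Op 6: best P0=- P1=NH0
Op 7: best P0=- P1=NH0
Op 8: best P0=- P1=NH0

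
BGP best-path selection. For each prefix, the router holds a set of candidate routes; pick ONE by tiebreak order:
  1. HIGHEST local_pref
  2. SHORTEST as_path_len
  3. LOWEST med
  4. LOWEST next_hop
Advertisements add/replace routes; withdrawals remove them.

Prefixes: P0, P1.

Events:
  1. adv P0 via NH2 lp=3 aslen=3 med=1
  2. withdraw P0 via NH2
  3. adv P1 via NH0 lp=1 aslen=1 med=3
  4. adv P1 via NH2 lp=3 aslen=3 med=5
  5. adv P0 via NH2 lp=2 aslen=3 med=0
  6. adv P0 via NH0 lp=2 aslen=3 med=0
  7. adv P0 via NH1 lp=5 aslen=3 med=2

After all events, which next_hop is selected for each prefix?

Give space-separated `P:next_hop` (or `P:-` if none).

Answer: P0:NH1 P1:NH2

Derivation:
Op 1: best P0=NH2 P1=-
Op 2: best P0=- P1=-
Op 3: best P0=- P1=NH0
Op 4: best P0=- P1=NH2
Op 5: best P0=NH2 P1=NH2
Op 6: best P0=NH0 P1=NH2
Op 7: best P0=NH1 P1=NH2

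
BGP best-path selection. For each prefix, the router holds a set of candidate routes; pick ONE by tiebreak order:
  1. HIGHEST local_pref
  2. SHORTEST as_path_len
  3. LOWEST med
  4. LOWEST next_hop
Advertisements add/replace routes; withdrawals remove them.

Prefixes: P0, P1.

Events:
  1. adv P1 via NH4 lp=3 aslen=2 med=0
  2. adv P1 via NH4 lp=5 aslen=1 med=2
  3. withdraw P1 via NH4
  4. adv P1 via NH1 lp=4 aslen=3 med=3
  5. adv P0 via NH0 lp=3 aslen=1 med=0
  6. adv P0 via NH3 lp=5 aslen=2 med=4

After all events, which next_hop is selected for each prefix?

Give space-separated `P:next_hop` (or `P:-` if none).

Answer: P0:NH3 P1:NH1

Derivation:
Op 1: best P0=- P1=NH4
Op 2: best P0=- P1=NH4
Op 3: best P0=- P1=-
Op 4: best P0=- P1=NH1
Op 5: best P0=NH0 P1=NH1
Op 6: best P0=NH3 P1=NH1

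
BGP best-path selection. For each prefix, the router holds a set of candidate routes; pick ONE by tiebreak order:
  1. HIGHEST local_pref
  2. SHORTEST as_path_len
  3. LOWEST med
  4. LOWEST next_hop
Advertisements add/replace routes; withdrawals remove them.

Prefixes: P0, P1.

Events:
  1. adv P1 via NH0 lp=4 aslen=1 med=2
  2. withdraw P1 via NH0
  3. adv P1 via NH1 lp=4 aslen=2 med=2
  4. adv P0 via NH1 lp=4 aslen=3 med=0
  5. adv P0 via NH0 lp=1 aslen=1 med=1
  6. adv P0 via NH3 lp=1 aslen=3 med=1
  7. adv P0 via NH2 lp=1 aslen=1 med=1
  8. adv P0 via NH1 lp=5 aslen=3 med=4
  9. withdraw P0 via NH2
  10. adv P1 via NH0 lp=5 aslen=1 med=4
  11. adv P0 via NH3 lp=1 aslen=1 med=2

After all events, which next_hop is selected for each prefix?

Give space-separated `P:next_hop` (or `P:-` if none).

Answer: P0:NH1 P1:NH0

Derivation:
Op 1: best P0=- P1=NH0
Op 2: best P0=- P1=-
Op 3: best P0=- P1=NH1
Op 4: best P0=NH1 P1=NH1
Op 5: best P0=NH1 P1=NH1
Op 6: best P0=NH1 P1=NH1
Op 7: best P0=NH1 P1=NH1
Op 8: best P0=NH1 P1=NH1
Op 9: best P0=NH1 P1=NH1
Op 10: best P0=NH1 P1=NH0
Op 11: best P0=NH1 P1=NH0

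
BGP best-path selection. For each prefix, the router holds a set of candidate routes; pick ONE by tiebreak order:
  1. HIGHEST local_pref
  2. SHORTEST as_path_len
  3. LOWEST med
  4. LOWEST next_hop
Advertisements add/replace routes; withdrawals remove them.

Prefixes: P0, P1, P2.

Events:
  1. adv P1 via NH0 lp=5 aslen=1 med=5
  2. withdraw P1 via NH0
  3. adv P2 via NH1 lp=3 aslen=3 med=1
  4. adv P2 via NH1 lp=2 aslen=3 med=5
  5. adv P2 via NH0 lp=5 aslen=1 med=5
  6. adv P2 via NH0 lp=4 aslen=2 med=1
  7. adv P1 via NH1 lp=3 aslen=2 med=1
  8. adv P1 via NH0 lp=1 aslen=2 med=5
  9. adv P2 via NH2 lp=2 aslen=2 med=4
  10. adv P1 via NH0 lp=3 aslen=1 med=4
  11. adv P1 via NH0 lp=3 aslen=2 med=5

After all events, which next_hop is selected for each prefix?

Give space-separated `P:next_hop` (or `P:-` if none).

Op 1: best P0=- P1=NH0 P2=-
Op 2: best P0=- P1=- P2=-
Op 3: best P0=- P1=- P2=NH1
Op 4: best P0=- P1=- P2=NH1
Op 5: best P0=- P1=- P2=NH0
Op 6: best P0=- P1=- P2=NH0
Op 7: best P0=- P1=NH1 P2=NH0
Op 8: best P0=- P1=NH1 P2=NH0
Op 9: best P0=- P1=NH1 P2=NH0
Op 10: best P0=- P1=NH0 P2=NH0
Op 11: best P0=- P1=NH1 P2=NH0

Answer: P0:- P1:NH1 P2:NH0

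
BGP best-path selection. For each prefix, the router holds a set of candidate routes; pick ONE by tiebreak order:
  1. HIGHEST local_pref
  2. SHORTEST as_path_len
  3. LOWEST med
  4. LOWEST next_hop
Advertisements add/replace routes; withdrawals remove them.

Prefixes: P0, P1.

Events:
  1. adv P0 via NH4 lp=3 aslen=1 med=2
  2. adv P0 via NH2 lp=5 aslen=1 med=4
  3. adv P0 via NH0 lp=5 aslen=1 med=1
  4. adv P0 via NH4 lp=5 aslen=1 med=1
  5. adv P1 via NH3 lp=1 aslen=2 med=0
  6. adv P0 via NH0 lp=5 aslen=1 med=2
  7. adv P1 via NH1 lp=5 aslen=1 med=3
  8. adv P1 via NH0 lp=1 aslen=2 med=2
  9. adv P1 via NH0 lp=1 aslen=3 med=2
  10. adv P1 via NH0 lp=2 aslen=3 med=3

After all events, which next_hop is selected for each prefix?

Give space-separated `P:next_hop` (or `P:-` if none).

Answer: P0:NH4 P1:NH1

Derivation:
Op 1: best P0=NH4 P1=-
Op 2: best P0=NH2 P1=-
Op 3: best P0=NH0 P1=-
Op 4: best P0=NH0 P1=-
Op 5: best P0=NH0 P1=NH3
Op 6: best P0=NH4 P1=NH3
Op 7: best P0=NH4 P1=NH1
Op 8: best P0=NH4 P1=NH1
Op 9: best P0=NH4 P1=NH1
Op 10: best P0=NH4 P1=NH1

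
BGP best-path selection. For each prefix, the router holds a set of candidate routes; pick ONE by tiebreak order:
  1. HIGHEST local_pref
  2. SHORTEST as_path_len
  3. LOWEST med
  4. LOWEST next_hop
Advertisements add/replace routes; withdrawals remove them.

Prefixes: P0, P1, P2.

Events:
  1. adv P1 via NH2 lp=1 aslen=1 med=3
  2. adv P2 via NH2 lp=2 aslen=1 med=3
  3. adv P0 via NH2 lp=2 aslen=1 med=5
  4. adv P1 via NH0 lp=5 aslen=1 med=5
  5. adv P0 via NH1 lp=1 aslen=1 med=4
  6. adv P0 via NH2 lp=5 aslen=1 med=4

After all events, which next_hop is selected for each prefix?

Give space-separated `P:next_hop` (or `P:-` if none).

Answer: P0:NH2 P1:NH0 P2:NH2

Derivation:
Op 1: best P0=- P1=NH2 P2=-
Op 2: best P0=- P1=NH2 P2=NH2
Op 3: best P0=NH2 P1=NH2 P2=NH2
Op 4: best P0=NH2 P1=NH0 P2=NH2
Op 5: best P0=NH2 P1=NH0 P2=NH2
Op 6: best P0=NH2 P1=NH0 P2=NH2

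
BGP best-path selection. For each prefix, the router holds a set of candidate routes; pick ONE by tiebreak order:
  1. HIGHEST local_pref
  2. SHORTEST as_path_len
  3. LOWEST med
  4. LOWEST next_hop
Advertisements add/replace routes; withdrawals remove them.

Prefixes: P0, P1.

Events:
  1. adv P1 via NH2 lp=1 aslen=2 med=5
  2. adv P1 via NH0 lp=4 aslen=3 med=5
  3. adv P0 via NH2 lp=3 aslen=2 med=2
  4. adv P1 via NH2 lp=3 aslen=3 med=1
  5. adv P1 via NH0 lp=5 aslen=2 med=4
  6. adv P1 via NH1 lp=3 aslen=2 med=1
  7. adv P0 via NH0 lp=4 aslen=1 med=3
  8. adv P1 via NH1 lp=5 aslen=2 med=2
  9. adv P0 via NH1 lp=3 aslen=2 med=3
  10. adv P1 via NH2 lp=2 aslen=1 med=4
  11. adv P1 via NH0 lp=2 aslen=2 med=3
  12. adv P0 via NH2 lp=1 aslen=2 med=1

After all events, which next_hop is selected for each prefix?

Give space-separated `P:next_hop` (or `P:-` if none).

Op 1: best P0=- P1=NH2
Op 2: best P0=- P1=NH0
Op 3: best P0=NH2 P1=NH0
Op 4: best P0=NH2 P1=NH0
Op 5: best P0=NH2 P1=NH0
Op 6: best P0=NH2 P1=NH0
Op 7: best P0=NH0 P1=NH0
Op 8: best P0=NH0 P1=NH1
Op 9: best P0=NH0 P1=NH1
Op 10: best P0=NH0 P1=NH1
Op 11: best P0=NH0 P1=NH1
Op 12: best P0=NH0 P1=NH1

Answer: P0:NH0 P1:NH1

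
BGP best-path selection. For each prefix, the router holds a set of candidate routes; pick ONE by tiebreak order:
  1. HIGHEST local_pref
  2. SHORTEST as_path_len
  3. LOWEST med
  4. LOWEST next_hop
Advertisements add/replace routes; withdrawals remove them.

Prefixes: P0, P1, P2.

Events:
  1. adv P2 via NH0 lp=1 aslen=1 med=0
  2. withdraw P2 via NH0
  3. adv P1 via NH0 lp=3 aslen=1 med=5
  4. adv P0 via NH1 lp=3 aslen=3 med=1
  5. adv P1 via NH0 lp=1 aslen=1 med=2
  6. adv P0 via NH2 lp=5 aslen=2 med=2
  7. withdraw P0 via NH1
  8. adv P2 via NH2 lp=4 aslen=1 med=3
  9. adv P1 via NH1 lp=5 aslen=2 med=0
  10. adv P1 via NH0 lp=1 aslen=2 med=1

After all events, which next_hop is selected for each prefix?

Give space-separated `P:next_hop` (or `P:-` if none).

Op 1: best P0=- P1=- P2=NH0
Op 2: best P0=- P1=- P2=-
Op 3: best P0=- P1=NH0 P2=-
Op 4: best P0=NH1 P1=NH0 P2=-
Op 5: best P0=NH1 P1=NH0 P2=-
Op 6: best P0=NH2 P1=NH0 P2=-
Op 7: best P0=NH2 P1=NH0 P2=-
Op 8: best P0=NH2 P1=NH0 P2=NH2
Op 9: best P0=NH2 P1=NH1 P2=NH2
Op 10: best P0=NH2 P1=NH1 P2=NH2

Answer: P0:NH2 P1:NH1 P2:NH2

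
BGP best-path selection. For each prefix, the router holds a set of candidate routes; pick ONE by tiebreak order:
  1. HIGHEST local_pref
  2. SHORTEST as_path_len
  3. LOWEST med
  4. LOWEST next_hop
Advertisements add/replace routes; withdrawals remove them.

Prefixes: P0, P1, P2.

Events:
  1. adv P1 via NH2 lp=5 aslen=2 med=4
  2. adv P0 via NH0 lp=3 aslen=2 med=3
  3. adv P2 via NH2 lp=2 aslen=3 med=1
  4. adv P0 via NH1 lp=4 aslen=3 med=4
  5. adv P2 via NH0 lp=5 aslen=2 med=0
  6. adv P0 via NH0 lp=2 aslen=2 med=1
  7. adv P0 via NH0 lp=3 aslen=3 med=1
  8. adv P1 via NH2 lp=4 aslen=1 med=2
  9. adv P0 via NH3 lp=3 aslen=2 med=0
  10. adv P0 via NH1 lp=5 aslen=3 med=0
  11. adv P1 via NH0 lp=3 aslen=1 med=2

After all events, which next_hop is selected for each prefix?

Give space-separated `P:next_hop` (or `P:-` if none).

Answer: P0:NH1 P1:NH2 P2:NH0

Derivation:
Op 1: best P0=- P1=NH2 P2=-
Op 2: best P0=NH0 P1=NH2 P2=-
Op 3: best P0=NH0 P1=NH2 P2=NH2
Op 4: best P0=NH1 P1=NH2 P2=NH2
Op 5: best P0=NH1 P1=NH2 P2=NH0
Op 6: best P0=NH1 P1=NH2 P2=NH0
Op 7: best P0=NH1 P1=NH2 P2=NH0
Op 8: best P0=NH1 P1=NH2 P2=NH0
Op 9: best P0=NH1 P1=NH2 P2=NH0
Op 10: best P0=NH1 P1=NH2 P2=NH0
Op 11: best P0=NH1 P1=NH2 P2=NH0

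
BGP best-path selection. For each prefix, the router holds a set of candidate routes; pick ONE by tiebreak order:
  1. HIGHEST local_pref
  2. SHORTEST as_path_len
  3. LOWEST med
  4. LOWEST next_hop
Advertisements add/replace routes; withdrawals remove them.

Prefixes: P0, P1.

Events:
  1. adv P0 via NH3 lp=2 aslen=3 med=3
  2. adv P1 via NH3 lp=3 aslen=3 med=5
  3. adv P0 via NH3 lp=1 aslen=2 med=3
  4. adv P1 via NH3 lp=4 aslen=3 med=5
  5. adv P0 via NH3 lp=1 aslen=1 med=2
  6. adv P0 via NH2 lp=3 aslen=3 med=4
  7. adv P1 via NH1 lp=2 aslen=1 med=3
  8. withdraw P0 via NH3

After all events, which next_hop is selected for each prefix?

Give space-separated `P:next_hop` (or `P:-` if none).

Answer: P0:NH2 P1:NH3

Derivation:
Op 1: best P0=NH3 P1=-
Op 2: best P0=NH3 P1=NH3
Op 3: best P0=NH3 P1=NH3
Op 4: best P0=NH3 P1=NH3
Op 5: best P0=NH3 P1=NH3
Op 6: best P0=NH2 P1=NH3
Op 7: best P0=NH2 P1=NH3
Op 8: best P0=NH2 P1=NH3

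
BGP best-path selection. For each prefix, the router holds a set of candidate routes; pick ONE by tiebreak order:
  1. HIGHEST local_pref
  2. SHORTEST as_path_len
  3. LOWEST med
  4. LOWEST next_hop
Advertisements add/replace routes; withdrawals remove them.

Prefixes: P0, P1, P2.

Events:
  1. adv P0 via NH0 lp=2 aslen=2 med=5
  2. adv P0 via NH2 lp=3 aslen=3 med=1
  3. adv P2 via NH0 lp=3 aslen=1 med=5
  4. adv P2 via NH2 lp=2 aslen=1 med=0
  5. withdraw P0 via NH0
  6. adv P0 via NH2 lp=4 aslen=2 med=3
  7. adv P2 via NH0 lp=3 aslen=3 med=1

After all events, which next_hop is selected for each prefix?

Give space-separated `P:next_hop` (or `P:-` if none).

Op 1: best P0=NH0 P1=- P2=-
Op 2: best P0=NH2 P1=- P2=-
Op 3: best P0=NH2 P1=- P2=NH0
Op 4: best P0=NH2 P1=- P2=NH0
Op 5: best P0=NH2 P1=- P2=NH0
Op 6: best P0=NH2 P1=- P2=NH0
Op 7: best P0=NH2 P1=- P2=NH0

Answer: P0:NH2 P1:- P2:NH0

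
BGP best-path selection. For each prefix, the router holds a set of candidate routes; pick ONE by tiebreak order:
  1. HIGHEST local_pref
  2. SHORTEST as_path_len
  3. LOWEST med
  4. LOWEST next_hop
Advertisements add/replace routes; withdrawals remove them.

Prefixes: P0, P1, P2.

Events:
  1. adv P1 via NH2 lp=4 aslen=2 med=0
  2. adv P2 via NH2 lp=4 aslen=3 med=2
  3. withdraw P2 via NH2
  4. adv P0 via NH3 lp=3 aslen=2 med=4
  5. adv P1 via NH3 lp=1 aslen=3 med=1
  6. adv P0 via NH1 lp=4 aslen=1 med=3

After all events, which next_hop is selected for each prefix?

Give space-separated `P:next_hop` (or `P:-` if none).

Op 1: best P0=- P1=NH2 P2=-
Op 2: best P0=- P1=NH2 P2=NH2
Op 3: best P0=- P1=NH2 P2=-
Op 4: best P0=NH3 P1=NH2 P2=-
Op 5: best P0=NH3 P1=NH2 P2=-
Op 6: best P0=NH1 P1=NH2 P2=-

Answer: P0:NH1 P1:NH2 P2:-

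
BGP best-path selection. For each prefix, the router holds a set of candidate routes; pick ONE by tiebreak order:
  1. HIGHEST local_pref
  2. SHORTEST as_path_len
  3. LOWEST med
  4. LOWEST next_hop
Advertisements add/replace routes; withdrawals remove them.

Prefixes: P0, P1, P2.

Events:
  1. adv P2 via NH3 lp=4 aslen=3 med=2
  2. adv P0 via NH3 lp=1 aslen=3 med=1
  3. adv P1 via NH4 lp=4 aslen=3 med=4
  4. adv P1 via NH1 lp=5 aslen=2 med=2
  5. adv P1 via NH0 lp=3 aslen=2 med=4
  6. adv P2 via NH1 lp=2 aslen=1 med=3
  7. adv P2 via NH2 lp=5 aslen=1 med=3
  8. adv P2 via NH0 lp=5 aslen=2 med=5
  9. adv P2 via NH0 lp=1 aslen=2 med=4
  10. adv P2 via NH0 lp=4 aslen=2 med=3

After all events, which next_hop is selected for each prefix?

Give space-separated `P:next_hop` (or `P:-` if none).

Op 1: best P0=- P1=- P2=NH3
Op 2: best P0=NH3 P1=- P2=NH3
Op 3: best P0=NH3 P1=NH4 P2=NH3
Op 4: best P0=NH3 P1=NH1 P2=NH3
Op 5: best P0=NH3 P1=NH1 P2=NH3
Op 6: best P0=NH3 P1=NH1 P2=NH3
Op 7: best P0=NH3 P1=NH1 P2=NH2
Op 8: best P0=NH3 P1=NH1 P2=NH2
Op 9: best P0=NH3 P1=NH1 P2=NH2
Op 10: best P0=NH3 P1=NH1 P2=NH2

Answer: P0:NH3 P1:NH1 P2:NH2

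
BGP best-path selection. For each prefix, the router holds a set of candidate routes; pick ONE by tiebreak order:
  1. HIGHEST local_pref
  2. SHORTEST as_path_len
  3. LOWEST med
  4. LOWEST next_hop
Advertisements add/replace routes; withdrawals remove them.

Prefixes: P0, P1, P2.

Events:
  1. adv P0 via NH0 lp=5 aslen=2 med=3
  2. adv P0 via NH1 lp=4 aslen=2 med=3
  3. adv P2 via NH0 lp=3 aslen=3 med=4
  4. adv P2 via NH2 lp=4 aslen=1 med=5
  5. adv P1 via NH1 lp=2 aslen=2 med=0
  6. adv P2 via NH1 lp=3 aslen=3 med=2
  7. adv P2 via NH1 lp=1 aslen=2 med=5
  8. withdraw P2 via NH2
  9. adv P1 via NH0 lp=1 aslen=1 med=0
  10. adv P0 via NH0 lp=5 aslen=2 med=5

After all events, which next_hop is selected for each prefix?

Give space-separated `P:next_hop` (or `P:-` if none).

Answer: P0:NH0 P1:NH1 P2:NH0

Derivation:
Op 1: best P0=NH0 P1=- P2=-
Op 2: best P0=NH0 P1=- P2=-
Op 3: best P0=NH0 P1=- P2=NH0
Op 4: best P0=NH0 P1=- P2=NH2
Op 5: best P0=NH0 P1=NH1 P2=NH2
Op 6: best P0=NH0 P1=NH1 P2=NH2
Op 7: best P0=NH0 P1=NH1 P2=NH2
Op 8: best P0=NH0 P1=NH1 P2=NH0
Op 9: best P0=NH0 P1=NH1 P2=NH0
Op 10: best P0=NH0 P1=NH1 P2=NH0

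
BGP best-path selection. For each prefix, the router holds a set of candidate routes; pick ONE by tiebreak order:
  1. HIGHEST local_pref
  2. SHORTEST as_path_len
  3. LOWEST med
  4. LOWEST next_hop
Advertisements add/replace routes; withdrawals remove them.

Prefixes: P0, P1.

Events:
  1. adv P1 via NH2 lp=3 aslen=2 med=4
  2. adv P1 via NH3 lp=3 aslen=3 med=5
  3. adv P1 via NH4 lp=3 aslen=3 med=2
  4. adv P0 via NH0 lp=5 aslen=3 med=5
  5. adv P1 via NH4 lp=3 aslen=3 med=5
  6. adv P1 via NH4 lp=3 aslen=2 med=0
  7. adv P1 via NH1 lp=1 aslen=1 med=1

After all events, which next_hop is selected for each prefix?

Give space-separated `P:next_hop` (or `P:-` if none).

Answer: P0:NH0 P1:NH4

Derivation:
Op 1: best P0=- P1=NH2
Op 2: best P0=- P1=NH2
Op 3: best P0=- P1=NH2
Op 4: best P0=NH0 P1=NH2
Op 5: best P0=NH0 P1=NH2
Op 6: best P0=NH0 P1=NH4
Op 7: best P0=NH0 P1=NH4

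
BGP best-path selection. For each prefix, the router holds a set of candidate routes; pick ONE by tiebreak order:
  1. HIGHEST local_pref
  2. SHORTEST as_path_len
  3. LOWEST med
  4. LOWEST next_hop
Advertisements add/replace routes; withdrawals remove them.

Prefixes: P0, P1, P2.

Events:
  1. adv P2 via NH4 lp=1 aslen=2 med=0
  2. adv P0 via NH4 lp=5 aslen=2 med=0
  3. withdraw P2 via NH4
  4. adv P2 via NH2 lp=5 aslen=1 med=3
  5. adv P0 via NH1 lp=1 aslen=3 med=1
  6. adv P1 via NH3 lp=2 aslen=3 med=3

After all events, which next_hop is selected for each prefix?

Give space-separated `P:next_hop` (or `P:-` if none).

Answer: P0:NH4 P1:NH3 P2:NH2

Derivation:
Op 1: best P0=- P1=- P2=NH4
Op 2: best P0=NH4 P1=- P2=NH4
Op 3: best P0=NH4 P1=- P2=-
Op 4: best P0=NH4 P1=- P2=NH2
Op 5: best P0=NH4 P1=- P2=NH2
Op 6: best P0=NH4 P1=NH3 P2=NH2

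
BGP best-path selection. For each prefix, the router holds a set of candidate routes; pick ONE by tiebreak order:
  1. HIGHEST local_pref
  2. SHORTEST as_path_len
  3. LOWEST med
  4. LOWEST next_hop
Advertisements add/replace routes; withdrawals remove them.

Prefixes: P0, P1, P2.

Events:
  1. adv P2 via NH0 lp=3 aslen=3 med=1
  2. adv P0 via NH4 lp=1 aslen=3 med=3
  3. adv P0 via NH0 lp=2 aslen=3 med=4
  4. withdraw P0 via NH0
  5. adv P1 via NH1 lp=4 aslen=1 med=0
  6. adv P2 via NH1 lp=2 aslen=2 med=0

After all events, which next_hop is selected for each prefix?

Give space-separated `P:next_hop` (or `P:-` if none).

Answer: P0:NH4 P1:NH1 P2:NH0

Derivation:
Op 1: best P0=- P1=- P2=NH0
Op 2: best P0=NH4 P1=- P2=NH0
Op 3: best P0=NH0 P1=- P2=NH0
Op 4: best P0=NH4 P1=- P2=NH0
Op 5: best P0=NH4 P1=NH1 P2=NH0
Op 6: best P0=NH4 P1=NH1 P2=NH0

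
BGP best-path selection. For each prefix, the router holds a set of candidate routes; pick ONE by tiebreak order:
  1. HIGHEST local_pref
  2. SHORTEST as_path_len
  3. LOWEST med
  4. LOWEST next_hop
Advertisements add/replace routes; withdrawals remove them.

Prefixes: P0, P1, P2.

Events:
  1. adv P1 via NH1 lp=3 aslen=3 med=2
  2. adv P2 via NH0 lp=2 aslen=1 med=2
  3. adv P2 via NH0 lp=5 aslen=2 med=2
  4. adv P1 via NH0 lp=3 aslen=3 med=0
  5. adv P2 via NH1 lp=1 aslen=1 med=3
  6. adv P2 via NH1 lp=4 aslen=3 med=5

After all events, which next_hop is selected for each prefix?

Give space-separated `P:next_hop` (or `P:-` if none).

Op 1: best P0=- P1=NH1 P2=-
Op 2: best P0=- P1=NH1 P2=NH0
Op 3: best P0=- P1=NH1 P2=NH0
Op 4: best P0=- P1=NH0 P2=NH0
Op 5: best P0=- P1=NH0 P2=NH0
Op 6: best P0=- P1=NH0 P2=NH0

Answer: P0:- P1:NH0 P2:NH0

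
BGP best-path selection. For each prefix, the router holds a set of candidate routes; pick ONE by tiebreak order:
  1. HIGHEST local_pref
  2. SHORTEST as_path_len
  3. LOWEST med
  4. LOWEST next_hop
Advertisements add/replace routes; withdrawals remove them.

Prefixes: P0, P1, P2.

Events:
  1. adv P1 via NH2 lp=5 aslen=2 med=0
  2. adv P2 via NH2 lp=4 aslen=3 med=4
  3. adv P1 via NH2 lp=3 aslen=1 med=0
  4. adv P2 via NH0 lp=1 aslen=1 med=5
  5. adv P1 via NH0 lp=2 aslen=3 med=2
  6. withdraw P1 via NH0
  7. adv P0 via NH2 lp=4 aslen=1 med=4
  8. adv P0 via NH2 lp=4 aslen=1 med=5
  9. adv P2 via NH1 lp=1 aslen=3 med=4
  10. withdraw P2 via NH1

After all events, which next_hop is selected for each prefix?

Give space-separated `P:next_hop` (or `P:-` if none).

Op 1: best P0=- P1=NH2 P2=-
Op 2: best P0=- P1=NH2 P2=NH2
Op 3: best P0=- P1=NH2 P2=NH2
Op 4: best P0=- P1=NH2 P2=NH2
Op 5: best P0=- P1=NH2 P2=NH2
Op 6: best P0=- P1=NH2 P2=NH2
Op 7: best P0=NH2 P1=NH2 P2=NH2
Op 8: best P0=NH2 P1=NH2 P2=NH2
Op 9: best P0=NH2 P1=NH2 P2=NH2
Op 10: best P0=NH2 P1=NH2 P2=NH2

Answer: P0:NH2 P1:NH2 P2:NH2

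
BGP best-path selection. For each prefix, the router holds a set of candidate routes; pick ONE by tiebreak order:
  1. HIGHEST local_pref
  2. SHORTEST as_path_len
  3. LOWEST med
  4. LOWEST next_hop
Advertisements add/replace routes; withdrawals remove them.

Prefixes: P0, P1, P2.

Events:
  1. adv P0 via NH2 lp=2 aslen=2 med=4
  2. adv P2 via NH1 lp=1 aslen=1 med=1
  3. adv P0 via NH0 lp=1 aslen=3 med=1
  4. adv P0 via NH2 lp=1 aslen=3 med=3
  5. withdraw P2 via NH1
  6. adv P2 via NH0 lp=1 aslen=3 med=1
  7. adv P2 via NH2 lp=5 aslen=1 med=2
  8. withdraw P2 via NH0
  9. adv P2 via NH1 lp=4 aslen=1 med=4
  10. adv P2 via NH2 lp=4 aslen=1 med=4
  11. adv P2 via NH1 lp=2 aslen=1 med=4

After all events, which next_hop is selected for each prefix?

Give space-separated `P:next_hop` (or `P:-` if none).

Answer: P0:NH0 P1:- P2:NH2

Derivation:
Op 1: best P0=NH2 P1=- P2=-
Op 2: best P0=NH2 P1=- P2=NH1
Op 3: best P0=NH2 P1=- P2=NH1
Op 4: best P0=NH0 P1=- P2=NH1
Op 5: best P0=NH0 P1=- P2=-
Op 6: best P0=NH0 P1=- P2=NH0
Op 7: best P0=NH0 P1=- P2=NH2
Op 8: best P0=NH0 P1=- P2=NH2
Op 9: best P0=NH0 P1=- P2=NH2
Op 10: best P0=NH0 P1=- P2=NH1
Op 11: best P0=NH0 P1=- P2=NH2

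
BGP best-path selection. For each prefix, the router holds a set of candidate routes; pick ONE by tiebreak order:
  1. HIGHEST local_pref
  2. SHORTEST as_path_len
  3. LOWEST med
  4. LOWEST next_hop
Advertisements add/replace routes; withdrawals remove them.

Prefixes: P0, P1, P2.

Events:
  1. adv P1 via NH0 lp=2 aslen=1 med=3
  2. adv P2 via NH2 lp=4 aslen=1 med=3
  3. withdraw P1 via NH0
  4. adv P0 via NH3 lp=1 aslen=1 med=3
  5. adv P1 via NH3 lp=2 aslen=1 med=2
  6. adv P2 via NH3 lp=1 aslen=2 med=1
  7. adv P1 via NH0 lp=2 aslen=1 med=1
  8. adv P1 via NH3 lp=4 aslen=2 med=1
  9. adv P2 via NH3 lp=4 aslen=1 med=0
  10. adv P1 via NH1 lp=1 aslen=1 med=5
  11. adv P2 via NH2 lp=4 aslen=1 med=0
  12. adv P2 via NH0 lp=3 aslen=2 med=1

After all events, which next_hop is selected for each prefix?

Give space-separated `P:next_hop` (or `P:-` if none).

Answer: P0:NH3 P1:NH3 P2:NH2

Derivation:
Op 1: best P0=- P1=NH0 P2=-
Op 2: best P0=- P1=NH0 P2=NH2
Op 3: best P0=- P1=- P2=NH2
Op 4: best P0=NH3 P1=- P2=NH2
Op 5: best P0=NH3 P1=NH3 P2=NH2
Op 6: best P0=NH3 P1=NH3 P2=NH2
Op 7: best P0=NH3 P1=NH0 P2=NH2
Op 8: best P0=NH3 P1=NH3 P2=NH2
Op 9: best P0=NH3 P1=NH3 P2=NH3
Op 10: best P0=NH3 P1=NH3 P2=NH3
Op 11: best P0=NH3 P1=NH3 P2=NH2
Op 12: best P0=NH3 P1=NH3 P2=NH2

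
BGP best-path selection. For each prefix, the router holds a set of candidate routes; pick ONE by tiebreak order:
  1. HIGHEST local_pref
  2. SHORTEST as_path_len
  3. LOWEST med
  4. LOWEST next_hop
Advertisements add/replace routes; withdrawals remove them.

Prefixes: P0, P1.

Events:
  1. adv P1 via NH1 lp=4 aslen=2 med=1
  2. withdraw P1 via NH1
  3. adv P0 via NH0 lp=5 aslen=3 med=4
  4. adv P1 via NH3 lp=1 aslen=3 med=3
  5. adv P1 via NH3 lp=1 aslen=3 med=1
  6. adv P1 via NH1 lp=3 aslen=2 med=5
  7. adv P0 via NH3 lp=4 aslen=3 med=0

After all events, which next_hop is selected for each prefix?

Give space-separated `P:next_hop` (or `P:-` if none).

Answer: P0:NH0 P1:NH1

Derivation:
Op 1: best P0=- P1=NH1
Op 2: best P0=- P1=-
Op 3: best P0=NH0 P1=-
Op 4: best P0=NH0 P1=NH3
Op 5: best P0=NH0 P1=NH3
Op 6: best P0=NH0 P1=NH1
Op 7: best P0=NH0 P1=NH1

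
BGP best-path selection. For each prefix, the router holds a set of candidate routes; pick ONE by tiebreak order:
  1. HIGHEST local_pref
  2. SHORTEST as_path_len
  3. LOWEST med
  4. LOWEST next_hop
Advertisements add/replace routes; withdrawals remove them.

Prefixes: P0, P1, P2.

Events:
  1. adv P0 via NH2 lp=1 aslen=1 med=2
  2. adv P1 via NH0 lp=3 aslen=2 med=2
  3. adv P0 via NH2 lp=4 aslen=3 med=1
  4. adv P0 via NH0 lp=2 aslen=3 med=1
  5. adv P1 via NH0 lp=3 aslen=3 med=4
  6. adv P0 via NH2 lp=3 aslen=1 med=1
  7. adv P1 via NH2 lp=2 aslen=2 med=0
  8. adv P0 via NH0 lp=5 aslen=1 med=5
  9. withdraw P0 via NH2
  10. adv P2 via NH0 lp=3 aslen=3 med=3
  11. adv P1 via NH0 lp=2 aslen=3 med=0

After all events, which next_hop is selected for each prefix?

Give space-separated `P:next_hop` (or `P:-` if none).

Op 1: best P0=NH2 P1=- P2=-
Op 2: best P0=NH2 P1=NH0 P2=-
Op 3: best P0=NH2 P1=NH0 P2=-
Op 4: best P0=NH2 P1=NH0 P2=-
Op 5: best P0=NH2 P1=NH0 P2=-
Op 6: best P0=NH2 P1=NH0 P2=-
Op 7: best P0=NH2 P1=NH0 P2=-
Op 8: best P0=NH0 P1=NH0 P2=-
Op 9: best P0=NH0 P1=NH0 P2=-
Op 10: best P0=NH0 P1=NH0 P2=NH0
Op 11: best P0=NH0 P1=NH2 P2=NH0

Answer: P0:NH0 P1:NH2 P2:NH0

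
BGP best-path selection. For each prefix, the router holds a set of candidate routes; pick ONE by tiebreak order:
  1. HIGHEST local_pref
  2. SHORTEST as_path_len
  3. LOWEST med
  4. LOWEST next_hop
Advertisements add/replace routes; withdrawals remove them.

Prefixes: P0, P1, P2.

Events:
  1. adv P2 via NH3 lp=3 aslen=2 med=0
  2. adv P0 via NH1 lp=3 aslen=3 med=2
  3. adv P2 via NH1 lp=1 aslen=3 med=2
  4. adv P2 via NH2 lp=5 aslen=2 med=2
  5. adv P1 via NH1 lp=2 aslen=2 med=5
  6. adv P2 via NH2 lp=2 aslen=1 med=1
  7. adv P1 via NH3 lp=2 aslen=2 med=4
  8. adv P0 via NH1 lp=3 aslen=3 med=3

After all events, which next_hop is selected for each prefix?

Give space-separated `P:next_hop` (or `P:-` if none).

Op 1: best P0=- P1=- P2=NH3
Op 2: best P0=NH1 P1=- P2=NH3
Op 3: best P0=NH1 P1=- P2=NH3
Op 4: best P0=NH1 P1=- P2=NH2
Op 5: best P0=NH1 P1=NH1 P2=NH2
Op 6: best P0=NH1 P1=NH1 P2=NH3
Op 7: best P0=NH1 P1=NH3 P2=NH3
Op 8: best P0=NH1 P1=NH3 P2=NH3

Answer: P0:NH1 P1:NH3 P2:NH3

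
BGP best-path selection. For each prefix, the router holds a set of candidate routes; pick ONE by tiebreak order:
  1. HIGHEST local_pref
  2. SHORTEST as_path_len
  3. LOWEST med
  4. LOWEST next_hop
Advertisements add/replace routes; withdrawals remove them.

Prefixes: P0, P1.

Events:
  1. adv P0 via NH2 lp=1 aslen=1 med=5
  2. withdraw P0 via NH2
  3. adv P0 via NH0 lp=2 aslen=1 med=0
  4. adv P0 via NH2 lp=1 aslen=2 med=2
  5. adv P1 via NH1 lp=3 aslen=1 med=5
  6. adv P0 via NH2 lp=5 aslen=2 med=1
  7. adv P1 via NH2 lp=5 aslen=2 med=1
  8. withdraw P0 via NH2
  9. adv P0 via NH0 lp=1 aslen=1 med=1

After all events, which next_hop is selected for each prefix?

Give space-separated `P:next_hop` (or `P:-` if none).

Op 1: best P0=NH2 P1=-
Op 2: best P0=- P1=-
Op 3: best P0=NH0 P1=-
Op 4: best P0=NH0 P1=-
Op 5: best P0=NH0 P1=NH1
Op 6: best P0=NH2 P1=NH1
Op 7: best P0=NH2 P1=NH2
Op 8: best P0=NH0 P1=NH2
Op 9: best P0=NH0 P1=NH2

Answer: P0:NH0 P1:NH2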